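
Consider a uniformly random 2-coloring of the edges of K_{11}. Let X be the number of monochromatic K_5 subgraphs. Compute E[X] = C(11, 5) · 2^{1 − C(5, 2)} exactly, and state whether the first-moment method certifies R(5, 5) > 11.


E[X] = C(11, 5) · 2^{1 − 10} = 462 · 2^{−9} = 462/512.
As a reduced fraction: E[X] = 231/256 ≈ 0.902344.
Is E[X] < 1? YES.
Since E[X] < 1, there exists a 2-coloring of K_{11} with no monochromatic K_5; hence R(5, 5) > 11.

E[X] = 231/256 ≈ 0.902344; E[X] < 1, so R(5, 5) > 11.


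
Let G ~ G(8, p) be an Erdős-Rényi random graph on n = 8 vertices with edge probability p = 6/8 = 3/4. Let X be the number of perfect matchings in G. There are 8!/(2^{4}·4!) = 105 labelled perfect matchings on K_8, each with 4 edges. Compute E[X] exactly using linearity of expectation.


K_8 has 8!/(2^{4}·4!) = 105 labelled perfect matchings.
For each such perfect matching H, let X_H = 1 if all 4 edges of H are present in G. Then P[X_H = 1] = p^{4} = (3/4)^{4} = 81/256.
By linearity of expectation: E[X] = Σ_H E[X_H] = 105 · p^{4} = 105 · 81/256 = 8505/256.
Numerically: E[X] ≈ 33.2.

E[X] = 105 · (3/4)^{4} = 8505/256 ≈ 33.2.


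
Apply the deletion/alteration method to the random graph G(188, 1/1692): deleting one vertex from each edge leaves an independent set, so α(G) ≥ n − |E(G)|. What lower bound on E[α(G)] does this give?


E[|E(G)|] = C(188, 2)·p = 17578 · (1/1692) = 187/18.
E[α(G)] ≥ n − E[|E(G)|] = 188 − 187/18 = 3197/18.
Numerically: ≈ 177.611.
(This is only a lower bound; the true E[α(G)] may be larger.)

E[α(G)] ≥ 3197/18 ≈ 177.611.


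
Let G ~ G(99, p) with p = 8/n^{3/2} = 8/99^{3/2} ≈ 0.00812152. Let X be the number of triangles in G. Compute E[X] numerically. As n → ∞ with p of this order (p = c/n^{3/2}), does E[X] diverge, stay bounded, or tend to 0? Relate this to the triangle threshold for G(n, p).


Number of potential triangles: C(99, 3) = 156849.
Each occurs with probability p³ ≈ (0.00812152)³ ≈ 5.35687590e-07.
By linearity: E[X] = C(99, 3)·p³ ≈ 156849 · 5.35687590e-07 ≈ 0.084022.
Since α = 3/2 > 1, p = c/n^{3/2} = o(1/n) is below the triangle threshold p ~ 1/n. Asymptotically E[X] ~ (c³/6)·n^{3(1−α)} = (8³/6)·n^{-1.5} → 0, so by Markov's inequality G has no triangles w.h.p.

E[X] ≈ 0.084022; in regime p = Θ(1/n^{3/2}) E[X] tends to 0 (below the triangle threshold p ~ 1/n).


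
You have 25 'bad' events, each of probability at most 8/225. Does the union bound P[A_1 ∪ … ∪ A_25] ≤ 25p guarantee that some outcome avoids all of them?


Union bound: P[∪_{i=1}^{25} A_i] ≤ Σ_i P[A_i] ≤ 25·p = 25·(8/225) = 8/9.
Numerically: 8/9 ≈ 0.88889.
Is 8/9 < 1? YES.
Since P[∪ A_i] ≤ 8/9 < 1, the complement has P[∩ A_i^c] ≥ 1 − 8/9 = 1/9 > 0, so some outcome avoids every A_i.

25·p = 8/9 ≈ 0.88889; existence CERTIFIED by the union bound.


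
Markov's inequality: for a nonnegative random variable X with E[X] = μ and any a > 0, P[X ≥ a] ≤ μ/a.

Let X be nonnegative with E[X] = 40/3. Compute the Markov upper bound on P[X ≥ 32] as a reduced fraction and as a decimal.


μ = E[X] = 40/3, a = 32.
Markov: P[X ≥ 32] ≤ μ/a = (40/3)/32 = 5/12.
Numerically: ≈ 0.41667.
(Since a = 32 > μ = 13.33333, the bound 5/12 is < 1 and informative.)

P[X ≥ 32] ≤ 5/12 ≈ 0.41667.


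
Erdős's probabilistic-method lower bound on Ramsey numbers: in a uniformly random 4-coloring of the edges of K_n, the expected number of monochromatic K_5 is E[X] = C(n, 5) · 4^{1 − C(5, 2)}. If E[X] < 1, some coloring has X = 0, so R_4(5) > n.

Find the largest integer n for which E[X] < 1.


We need C(n, 5) · 4^{1 − 10} < 1, i.e. C(n, 5) < 4^{10 − 1} = 262144.
Check values of n near the boundary:
  n = 28: C(28, 5) = 98280; 98280 < 262144? YES
  n = 29: C(29, 5) = 118755; 118755 < 262144? YES
  n = 30: C(30, 5) = 142506; 142506 < 262144? YES
  n = 31: C(31, 5) = 169911; 169911 < 262144? YES
  n = 32: C(32, 5) = 201376; 201376 < 262144? YES
  n = 33: C(33, 5) = 237336; 237336 < 262144? YES
  n = 34: C(34, 5) = 278256; 278256 < 262144? NO
  n = 35: C(35, 5) = 324632; 324632 < 262144? NO
The largest n with C(n, 5) < 262144 is n = 33 (where E[X] = 29667/32768 ≈ 0.905365). Hence R_4(5) > 33, i.e. R_4(5) ≥ 34.

Largest n = 33; hence R_4(5) > 33.


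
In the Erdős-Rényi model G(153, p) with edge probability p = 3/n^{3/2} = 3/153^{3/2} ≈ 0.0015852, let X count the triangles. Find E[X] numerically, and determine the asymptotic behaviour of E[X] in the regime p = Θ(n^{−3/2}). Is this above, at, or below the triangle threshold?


Number of potential triangles: C(153, 3) = 585276.
Each occurs with probability p³ ≈ (0.0015852)³ ≈ 3.98338538e-09.
By linearity: E[X] = C(153, 3)·p³ ≈ 585276 · 3.98338538e-09 ≈ 0.002331.
Since α = 3/2 > 1, p = c/n^{3/2} = o(1/n) is below the triangle threshold p ~ 1/n. Asymptotically E[X] ~ (c³/6)·n^{3(1−α)} = (3³/6)·n^{-1.5} → 0, so by Markov's inequality G has no triangles w.h.p.

E[X] ≈ 0.002331; in regime p = Θ(1/n^{3/2}) E[X] tends to 0 (below the triangle threshold p ~ 1/n).


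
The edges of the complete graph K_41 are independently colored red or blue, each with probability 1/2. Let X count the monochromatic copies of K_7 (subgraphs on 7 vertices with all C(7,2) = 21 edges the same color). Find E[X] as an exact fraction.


Let X = Σ_S X_S over the C(41, 7) = 22481940 subsets S of size 7, where X_S = 1 if the K_7 on S is monochromatic.
For a fixed S, the K_7 on S has C(7, 2) = 21 edges. P[all 21 edges red] = (1/2)^21, and likewise for blue, so P[monochromatic] = 2·(1/2)^21 = 2^{1 − 21} = 1/1048576.
By linearity of expectation: E[X] = C(41, 7) · 2^{1 − 21} = 22481940 · 1/1048576 = 5620485/262144.
Numerically: E[X] ≈ 21.4404.

E[X] = C(41,7)·2^(1−C(7,2)) = 5620485/262144 ≈ 21.4404.


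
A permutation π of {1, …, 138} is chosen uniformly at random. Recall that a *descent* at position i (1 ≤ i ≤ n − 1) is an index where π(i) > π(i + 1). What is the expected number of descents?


Write X = Σ X_I over i = 1, …, 137, with X_I the indicator of one descent.
There are 137 indicators.
For each fixed i, the pair (π(i), π(i+1)) is a uniformly random ordered pair of distinct values from {1, …, 138}; by symmetry P[π(i) > π(i+1)] = 1/2.
By linearity: E[X] = 137 · (1/2) = (138 − 1) · (1/2) = 137/2 ≈ 68.500.

E[X] = 137/2 = 68.500.


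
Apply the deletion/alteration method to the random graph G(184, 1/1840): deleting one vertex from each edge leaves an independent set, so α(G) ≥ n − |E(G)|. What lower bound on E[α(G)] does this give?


E[|E(G)|] = C(184, 2)·p = 16836 · (1/1840) = 183/20.
E[α(G)] ≥ n − E[|E(G)|] = 184 − 183/20 = 3497/20.
Numerically: ≈ 174.85000.
(This is only a lower bound; the true E[α(G)] may be larger.)

E[α(G)] ≥ 3497/20 ≈ 174.85000.


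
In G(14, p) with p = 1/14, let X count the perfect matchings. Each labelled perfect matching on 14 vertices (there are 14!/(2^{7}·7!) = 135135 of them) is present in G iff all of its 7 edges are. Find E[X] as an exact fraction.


K_14 has 14!/(2^{7}·7!) = 135135 labelled perfect matchings.
For each such perfect matching H, let X_H = 1 if all 7 edges of H are present in G. Then P[X_H = 1] = p^{7} = (1/14)^{7} = 1/105413504.
Summing the indicators: E[X] = Σ_H E[X_H] = 135135 · p^{7} = 135135 · 1/105413504 = 19305/15059072.
Numerically: E[X] ≈ 0.00128.

E[X] = 135135 · (1/14)^{7} = 19305/15059072 ≈ 0.00128.


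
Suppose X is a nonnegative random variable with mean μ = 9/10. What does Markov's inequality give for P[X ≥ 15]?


μ = E[X] = 9/10, a = 15.
Markov: P[X ≥ 15] ≤ μ/a = (9/10)/15 = 3/50.
Numerically: ≈ 0.060.
(Since a = 15 > μ = 0.900, the bound 3/50 is < 1 and informative.)

P[X ≥ 15] ≤ 3/50 ≈ 0.060.


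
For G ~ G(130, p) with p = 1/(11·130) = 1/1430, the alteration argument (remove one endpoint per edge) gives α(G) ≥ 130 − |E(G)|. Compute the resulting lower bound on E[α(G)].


E[|E(G)|] = C(130, 2)·p = 8385 · (1/1430) = 129/22.
E[α(G)] ≥ n − E[|E(G)|] = 130 − 129/22 = 2731/22.
Numerically: ≈ 124.1364.
(This is only a lower bound; the true E[α(G)] may be larger.)

E[α(G)] ≥ 2731/22 ≈ 124.1364.


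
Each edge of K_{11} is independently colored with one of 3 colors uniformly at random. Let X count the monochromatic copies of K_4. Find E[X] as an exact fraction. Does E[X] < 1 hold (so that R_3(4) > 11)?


E[X] = C(11, 4) · 3^{1 − 6} = 330 · 3^{−5} = 330/243.
As a reduced fraction: E[X] = 110/81 ≈ 1.3580247.
Is E[X] < 1? NO.
Since E[X] ≥ 1, the first-moment bound is inconclusive at n = 11; it does NOT by itself certify R_3(4) > 11.

E[X] = 110/81 ≈ 1.3580247; E[X] ≥ 1; first-moment method inconclusive here.


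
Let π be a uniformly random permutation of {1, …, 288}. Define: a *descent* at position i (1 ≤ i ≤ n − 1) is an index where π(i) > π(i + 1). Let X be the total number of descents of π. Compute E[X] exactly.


Write X = Σ X_I over i = 1, …, 287, with X_I the indicator of one descent.
There are 287 indicators.
For each fixed i, the pair (π(i), π(i+1)) is a uniformly random ordered pair of distinct values from {1, …, 288}; by symmetry P[π(i) > π(i+1)] = 1/2.
By linearity: E[X] = 287 · (1/2) = (288 − 1) · (1/2) = 287/2 ≈ 143.500000.

E[X] = 287/2 = 143.500000.


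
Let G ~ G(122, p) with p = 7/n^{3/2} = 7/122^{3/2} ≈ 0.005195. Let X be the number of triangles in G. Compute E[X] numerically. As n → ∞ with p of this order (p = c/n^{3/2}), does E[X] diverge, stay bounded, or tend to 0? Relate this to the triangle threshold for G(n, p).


Number of potential triangles: C(122, 3) = 295240.
Each occurs with probability p³ ≈ (0.005195)³ ≈ 1.401764e-07.
By linearity: E[X] = C(122, 3)·p³ ≈ 295240 · 1.401764e-07 ≈ 0.0414.
Since α = 3/2 > 1, p = c/n^{3/2} = o(1/n) is below the triangle threshold p ~ 1/n. Asymptotically E[X] ~ (c³/6)·n^{3(1−α)} = (7³/6)·n^{-1.5} → 0, so by Markov's inequality G has no triangles w.h.p.

E[X] ≈ 0.0414; in regime p = Θ(1/n^{3/2}) E[X] tends to 0 (below the triangle threshold p ~ 1/n).


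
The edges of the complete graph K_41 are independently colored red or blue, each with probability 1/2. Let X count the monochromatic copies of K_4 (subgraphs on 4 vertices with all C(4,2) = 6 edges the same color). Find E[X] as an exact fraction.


Let X = Σ_S X_S over the C(41, 4) = 101270 subsets S of size 4, where X_S = 1 if the K_4 on S is monochromatic.
For a fixed S, the K_4 on S has C(4, 2) = 6 edges. P[all 6 edges red] = (1/2)^6, and likewise for blue, so P[monochromatic] = 2·(1/2)^6 = 2^{1 − 6} = 1/32.
By linearity of expectation: E[X] = C(41, 4) · 2^{1 − 6} = 101270 · 1/32 = 50635/16.
Numerically: E[X] ≈ 3164.6875.

E[X] = C(41,4)·2^(1−C(4,2)) = 50635/16 ≈ 3164.6875.


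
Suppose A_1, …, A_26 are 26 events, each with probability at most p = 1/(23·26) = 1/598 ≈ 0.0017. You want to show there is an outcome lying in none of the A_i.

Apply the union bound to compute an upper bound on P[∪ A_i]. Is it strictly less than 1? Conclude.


Union bound: P[∪_{i=1}^{26} A_i] ≤ Σ_i P[A_i] ≤ 26·p = 26·(1/598) = 1/23.
Numerically: 1/23 ≈ 0.0435.
Is 1/23 < 1? YES.
Since P[∪ A_i] ≤ 1/23 < 1, the complement has P[∩ A_i^c] ≥ 1 − 1/23 = 22/23 > 0, so some outcome avoids every A_i.

26·p = 1/23 ≈ 0.0435; existence CERTIFIED by the union bound.


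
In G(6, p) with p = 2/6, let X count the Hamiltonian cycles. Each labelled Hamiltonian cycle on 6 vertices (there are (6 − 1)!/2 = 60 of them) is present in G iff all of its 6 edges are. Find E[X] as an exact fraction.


K_6 has (6 − 1)!/2 = 60 labelled Hamiltonian cycles.
For each such Hamiltonian cycle H, let X_H = 1 if all 6 edges of H are present in G. Then P[X_H = 1] = p^{6} = (1/3)^{6} = 1/729.
By linearity of expectation: E[X] = Σ_H E[X_H] = 60 · p^{6} = 60 · 1/729 = 20/243.
Numerically: E[X] ≈ 0.0823045.

E[X] = 60 · (1/3)^{6} = 20/243 ≈ 0.0823045.


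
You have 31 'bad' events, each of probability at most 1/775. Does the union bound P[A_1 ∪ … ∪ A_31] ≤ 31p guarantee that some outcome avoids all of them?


Union bound: P[∪_{i=1}^{31} A_i] ≤ Σ_i P[A_i] ≤ 31·p = 31·(1/775) = 1/25.
Numerically: 1/25 ≈ 0.040000.
Is 1/25 < 1? YES.
Since P[∪ A_i] ≤ 1/25 < 1, the complement has P[∩ A_i^c] ≥ 1 − 1/25 = 24/25 > 0, so some outcome avoids every A_i.

31·p = 1/25 ≈ 0.040000; existence CERTIFIED by the union bound.


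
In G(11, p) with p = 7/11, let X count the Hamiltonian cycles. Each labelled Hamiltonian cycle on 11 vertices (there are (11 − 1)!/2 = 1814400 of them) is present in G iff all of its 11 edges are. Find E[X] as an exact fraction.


K_11 has (11 − 1)!/2 = 1814400 labelled Hamiltonian cycles.
For each such Hamiltonian cycle H, let X_H = 1 if all 11 edges of H are present in G. Then P[X_H = 1] = p^{11} = (7/11)^{11} = 1977326743/285311670611.
Summing the indicators: E[X] = Σ_H E[X_H] = 1814400 · p^{11} = 1814400 · 1977326743/285311670611 = 3587661642499200/285311670611.
Numerically: E[X] ≈ 12574.5.

E[X] = 1814400 · (7/11)^{11} = 3587661642499200/285311670611 ≈ 12574.5.


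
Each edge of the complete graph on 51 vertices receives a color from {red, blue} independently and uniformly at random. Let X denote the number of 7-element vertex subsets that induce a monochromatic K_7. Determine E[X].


Let X = Σ_S X_S over the C(51, 7) = 115775100 subsets S of size 7, where X_S = 1 if the K_7 on S is monochromatic.
For a fixed S, the K_7 on S has C(7, 2) = 21 edges. P[all 21 edges red] = (1/2)^21, and likewise for blue, so P[monochromatic] = 2·(1/2)^21 = 2^{1 − 21} = 1/1048576.
Summing: E[X] = C(51, 7) · 2^{1 − 21} = 115775100 · 1/1048576 = 28943775/262144.
Numerically: E[X] ≈ 110.41174.

E[X] = C(51,7)·2^(1−C(7,2)) = 28943775/262144 ≈ 110.41174.


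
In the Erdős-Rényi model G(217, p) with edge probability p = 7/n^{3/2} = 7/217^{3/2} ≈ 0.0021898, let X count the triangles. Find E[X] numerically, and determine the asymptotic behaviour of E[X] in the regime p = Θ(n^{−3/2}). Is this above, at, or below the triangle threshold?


Number of potential triangles: C(217, 3) = 1679580.
Each occurs with probability p³ ≈ (0.0021898)³ ≈ 1.0500871e-08.
By linearity: E[X] = C(217, 3)·p³ ≈ 1679580 · 1.0500871e-08 ≈ 0.01764.
Since α = 3/2 > 1, p = c/n^{3/2} = o(1/n) is below the triangle threshold p ~ 1/n. Asymptotically E[X] ~ (c³/6)·n^{3(1−α)} = (7³/6)·n^{-1.5} → 0, so by Markov's inequality G has no triangles w.h.p.

E[X] ≈ 0.01764; in regime p = Θ(1/n^{3/2}) E[X] tends to 0 (below the triangle threshold p ~ 1/n).


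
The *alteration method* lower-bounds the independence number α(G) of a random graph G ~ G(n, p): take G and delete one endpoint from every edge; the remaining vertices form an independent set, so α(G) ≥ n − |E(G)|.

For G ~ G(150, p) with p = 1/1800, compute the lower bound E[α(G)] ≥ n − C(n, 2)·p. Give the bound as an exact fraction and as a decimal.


E[|E(G)|] = C(150, 2)·p = 11175 · (1/1800) = 149/24.
E[α(G)] ≥ n − E[|E(G)|] = 150 − 149/24 = 3451/24.
Numerically: ≈ 143.79167.
(This is only a lower bound; the true E[α(G)] may be larger.)

E[α(G)] ≥ 3451/24 ≈ 143.79167.


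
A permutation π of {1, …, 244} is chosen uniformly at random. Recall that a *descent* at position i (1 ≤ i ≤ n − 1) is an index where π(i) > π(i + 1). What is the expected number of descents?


Write X = Σ X_I over i = 1, …, 243, with X_I the indicator of one descent.
There are 243 indicators.
For each fixed i, the pair (π(i), π(i+1)) is a uniformly random ordered pair of distinct values from {1, …, 244}; by symmetry P[π(i) > π(i+1)] = 1/2.
By linearity: E[X] = 243 · (1/2) = (244 − 1) · (1/2) = 243/2 ≈ 121.5000.

E[X] = 243/2 = 121.5000.


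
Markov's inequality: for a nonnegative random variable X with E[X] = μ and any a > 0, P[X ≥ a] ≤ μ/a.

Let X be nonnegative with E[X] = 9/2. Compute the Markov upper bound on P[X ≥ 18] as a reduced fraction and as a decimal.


μ = E[X] = 9/2, a = 18.
Markov: P[X ≥ 18] ≤ μ/a = (9/2)/18 = 1/4.
Numerically: ≈ 0.25000.
(Since a = 18 > μ = 4.50000, the bound 1/4 is < 1 and informative.)

P[X ≥ 18] ≤ 1/4 ≈ 0.25000.


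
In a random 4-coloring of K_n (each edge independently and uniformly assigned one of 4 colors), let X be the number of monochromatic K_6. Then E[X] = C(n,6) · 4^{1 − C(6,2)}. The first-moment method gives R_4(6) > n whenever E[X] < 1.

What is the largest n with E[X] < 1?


We need C(n, 6) · 4^{1 − 15} < 1, i.e. C(n, 6) < 4^{15 − 1} = 268435456.
Check values of n near the boundary:
  n = 73: C(73, 6) = 170230452; 170230452 < 268435456? YES
  n = 74: C(74, 6) = 185250786; 185250786 < 268435456? YES
  n = 75: C(75, 6) = 201359550; 201359550 < 268435456? YES
  n = 76: C(76, 6) = 218618940; 218618940 < 268435456? YES
  n = 77: C(77, 6) = 237093780; 237093780 < 268435456? YES
  n = 78: C(78, 6) = 256851595; 256851595 < 268435456? YES
  n = 79: C(79, 6) = 277962685; 277962685 < 268435456? NO
  n = 80: C(80, 6) = 300500200; 300500200 < 268435456? NO
  n = 81: C(81, 6) = 324540216; 324540216 < 268435456? NO
The largest n with C(n, 6) < 268435456 is n = 78 (where E[X] = 256851595/268435456 ≈ 0.956847). Hence R_4(6) > 78, i.e. R_4(6) ≥ 79.

Largest n = 78; hence R_4(6) > 78.


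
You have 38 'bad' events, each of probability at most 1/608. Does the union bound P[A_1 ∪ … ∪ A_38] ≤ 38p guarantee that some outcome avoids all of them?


Union bound: P[∪_{i=1}^{38} A_i] ≤ Σ_i P[A_i] ≤ 38·p = 38·(1/608) = 1/16.
Numerically: 1/16 ≈ 0.0625000.
Is 1/16 < 1? YES.
Since P[∪ A_i] ≤ 1/16 < 1, the complement has P[∩ A_i^c] ≥ 1 − 1/16 = 15/16 > 0, so some outcome avoids every A_i.

38·p = 1/16 ≈ 0.0625000; existence CERTIFIED by the union bound.


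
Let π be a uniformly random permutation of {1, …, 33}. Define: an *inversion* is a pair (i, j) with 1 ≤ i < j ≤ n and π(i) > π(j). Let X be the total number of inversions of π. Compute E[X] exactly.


Write X = Σ X_I over the C(33, 2) = 528 pairs i < j, with X_I the indicator of one inversion.
There are 528 indicators.
For each fixed pair i < j, the values π(i) and π(j) are two distinct elements of {1, …, 33} in uniformly random order; by symmetry P[π(i) > π(j)] = 1/2.
By linearity: E[X] = 528 · (1/2) = C(33, 2) · (1/2) = 528/2 = 264 ≈ 264.000000.

E[X] = 264 = 264.000000.


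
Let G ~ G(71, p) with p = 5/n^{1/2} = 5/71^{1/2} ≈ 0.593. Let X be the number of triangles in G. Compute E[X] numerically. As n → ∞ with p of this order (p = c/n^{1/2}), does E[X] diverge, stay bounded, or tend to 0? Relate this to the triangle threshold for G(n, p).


Number of potential triangles: C(71, 3) = 57155.
Each occurs with probability p³ ≈ (0.593)³ ≈ 2.08940e-01.
By linearity: E[X] = C(71, 3)·p³ ≈ 57155 · 2.08940e-01 ≈ 11941.990.
Since α = 1/2 < 1, p = c/n^{1/2} ≫ 1/n is above the triangle threshold p ~ 1/n. Asymptotically E[X] ~ (c³/6)·n^{3(1−α)} = (5³/6)·n^{1.5} → ∞; triangles are abundant w.h.p.

E[X] ≈ 11941.990; in regime p = Θ(1/n^{1/2}) E[X] diverges (above the triangle threshold p ~ 1/n).


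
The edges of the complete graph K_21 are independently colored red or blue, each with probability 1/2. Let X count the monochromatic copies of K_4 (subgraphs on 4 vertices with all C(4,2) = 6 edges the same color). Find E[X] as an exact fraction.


Let X = Σ_S X_S over the C(21, 4) = 5985 subsets S of size 4, where X_S = 1 if the K_4 on S is monochromatic.
For a fixed S, the K_4 on S has C(4, 2) = 6 edges. P[all 6 edges red] = (1/2)^6, and likewise for blue, so P[monochromatic] = 2·(1/2)^6 = 2^{1 − 6} = 1/32.
By linearity of expectation: E[X] = C(21, 4) · 2^{1 − 6} = 5985 · 1/32 = 5985/32.
Numerically: E[X] ≈ 187.031.

E[X] = C(21,4)·2^(1−C(4,2)) = 5985/32 ≈ 187.031.


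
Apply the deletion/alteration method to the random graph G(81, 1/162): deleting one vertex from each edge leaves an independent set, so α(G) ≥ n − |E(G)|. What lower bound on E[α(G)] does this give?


E[|E(G)|] = C(81, 2)·p = 3240 · (1/162) = 20.
E[α(G)] ≥ n − E[|E(G)|] = 81 − 20 = 61.
Numerically: ≈ 61.000000.
(This is only a lower bound; the true E[α(G)] may be larger.)

E[α(G)] ≥ 61 ≈ 61.000000.


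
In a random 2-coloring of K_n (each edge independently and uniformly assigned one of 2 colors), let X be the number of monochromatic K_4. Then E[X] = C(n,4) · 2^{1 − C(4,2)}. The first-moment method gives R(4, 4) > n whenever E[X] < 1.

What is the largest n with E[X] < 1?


We need C(n, 4) · 2^{1 − 6} < 1, i.e. C(n, 4) < 2^{6 − 1} = 32.
Check values of n near the boundary:
  n = 4: C(4, 4) = 1; 1 < 32? YES
  n = 5: C(5, 4) = 5; 5 < 32? YES
  n = 6: C(6, 4) = 15; 15 < 32? YES
  n = 7: C(7, 4) = 35; 35 < 32? NO
  n = 8: C(8, 4) = 70; 70 < 32? NO
  n = 9: C(9, 4) = 126; 126 < 32? NO
The largest n with C(n, 4) < 32 is n = 6 (where E[X] = 15/32 ≈ 0.46875). Hence R(4, 4) > 6, i.e. R(4, 4) ≥ 7.

Largest n = 6; hence R(4, 4) > 6.


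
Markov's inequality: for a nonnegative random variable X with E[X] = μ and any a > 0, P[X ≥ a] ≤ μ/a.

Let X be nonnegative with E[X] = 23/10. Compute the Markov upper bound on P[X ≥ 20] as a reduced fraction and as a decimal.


μ = E[X] = 23/10, a = 20.
Markov: P[X ≥ 20] ≤ μ/a = (23/10)/20 = 23/200.
Numerically: ≈ 0.115.
(Since a = 20 > μ = 2.300, the bound 23/200 is < 1 and informative.)

P[X ≥ 20] ≤ 23/200 ≈ 0.115.


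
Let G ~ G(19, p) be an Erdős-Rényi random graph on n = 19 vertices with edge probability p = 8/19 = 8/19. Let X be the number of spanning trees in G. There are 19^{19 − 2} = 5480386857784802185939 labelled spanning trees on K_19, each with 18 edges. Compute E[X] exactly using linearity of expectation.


K_19 has 19^{19 − 2} = 5480386857784802185939 labelled spanning trees.
For each such spanning tree H, let X_H = 1 if all 18 edges of H are present in G. Then P[X_H = 1] = p^{18} = (8/19)^{18} = 18014398509481984/104127350297911241532841.
Summing the indicators: E[X] = Σ_H E[X_H] = 5480386857784802185939 · p^{18} = 5480386857784802185939 · 18014398509481984/104127350297911241532841 = 18014398509481984/19.
Numerically: E[X] ≈ 9.4813e+14.

E[X] = 5480386857784802185939 · (8/19)^{18} = 18014398509481984/19 ≈ 9.4813e+14.


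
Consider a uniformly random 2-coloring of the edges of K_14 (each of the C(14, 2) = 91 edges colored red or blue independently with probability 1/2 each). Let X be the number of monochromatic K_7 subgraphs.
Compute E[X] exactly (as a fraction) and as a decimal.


Let X = Σ_S X_S over the C(14, 7) = 3432 subsets S of size 7, where X_S = 1 if the K_7 on S is monochromatic.
For a fixed S, the K_7 on S has C(7, 2) = 21 edges. P[all 21 edges red] = (1/2)^21, and likewise for blue, so P[monochromatic] = 2·(1/2)^21 = 2^{1 − 21} = 1/1048576.
By linearity of expectation: E[X] = C(14, 7) · 2^{1 − 21} = 3432 · 1/1048576 = 429/131072.
Numerically: E[X] ≈ 0.0033.

E[X] = C(14,7)·2^(1−C(7,2)) = 429/131072 ≈ 0.0033.


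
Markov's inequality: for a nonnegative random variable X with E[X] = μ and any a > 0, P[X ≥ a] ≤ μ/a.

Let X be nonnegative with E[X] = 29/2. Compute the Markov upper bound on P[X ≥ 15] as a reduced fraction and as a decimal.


μ = E[X] = 29/2, a = 15.
Markov: P[X ≥ 15] ≤ μ/a = (29/2)/15 = 29/30.
Numerically: ≈ 0.966667.
(Since a = 15 > μ = 14.500000, the bound 29/30 is < 1 and informative.)

P[X ≥ 15] ≤ 29/30 ≈ 0.966667.


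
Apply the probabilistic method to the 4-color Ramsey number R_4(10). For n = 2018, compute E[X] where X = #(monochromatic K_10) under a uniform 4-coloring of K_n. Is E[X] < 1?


E[X] = C(2018, 10) · 4^{1 − 45} = 301820606687612220663963508 · 4^{−44} = 301820606687612220663963508/309485009821345068724781056.
As a reduced fraction: E[X] = 75455151671903055165990877/77371252455336267181195264 ≈ 0.97523.
Is E[X] < 1? YES.
Since E[X] < 1, there exists a 4-coloring of K_{2018} with no monochromatic K_10; hence R_4(10) > 2018.

E[X] = 75455151671903055165990877/77371252455336267181195264 ≈ 0.97523; E[X] < 1, so R_4(10) > 2018.


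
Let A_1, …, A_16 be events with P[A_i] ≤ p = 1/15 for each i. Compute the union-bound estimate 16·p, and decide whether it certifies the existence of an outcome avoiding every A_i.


Union bound: P[∪_{i=1}^{16} A_i] ≤ Σ_i P[A_i] ≤ 16·p = 16·(1/15) = 16/15.
Numerically: 16/15 ≈ 1.06667.
Is 16/15 < 1? NO.
Since the bound 16/15 is ≥ 1, the union bound is uninformative here; it does NOT by itself certify existence.

16·p = 16/15 ≈ 1.06667; existence NOT certified by the union bound.


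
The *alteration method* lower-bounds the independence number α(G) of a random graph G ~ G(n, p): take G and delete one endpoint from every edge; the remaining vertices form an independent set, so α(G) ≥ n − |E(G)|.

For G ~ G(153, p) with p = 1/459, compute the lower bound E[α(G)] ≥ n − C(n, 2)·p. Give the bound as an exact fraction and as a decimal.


E[|E(G)|] = C(153, 2)·p = 11628 · (1/459) = 76/3.
E[α(G)] ≥ n − E[|E(G)|] = 153 − 76/3 = 383/3.
Numerically: ≈ 127.66667.
(This is only a lower bound; the true E[α(G)] may be larger.)

E[α(G)] ≥ 383/3 ≈ 127.66667.


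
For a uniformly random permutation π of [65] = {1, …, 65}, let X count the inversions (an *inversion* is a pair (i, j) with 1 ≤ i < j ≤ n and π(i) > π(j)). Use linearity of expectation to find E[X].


Write X = Σ X_I over the C(65, 2) = 2080 pairs i < j, with X_I the indicator of one inversion.
There are 2080 indicators.
For each fixed pair i < j, the values π(i) and π(j) are two distinct elements of {1, …, 65} in uniformly random order; by symmetry P[π(i) > π(j)] = 1/2.
By linearity: E[X] = 2080 · (1/2) = C(65, 2) · (1/2) = 2080/2 = 1040 ≈ 1040.00000.

E[X] = 1040 = 1040.00000.


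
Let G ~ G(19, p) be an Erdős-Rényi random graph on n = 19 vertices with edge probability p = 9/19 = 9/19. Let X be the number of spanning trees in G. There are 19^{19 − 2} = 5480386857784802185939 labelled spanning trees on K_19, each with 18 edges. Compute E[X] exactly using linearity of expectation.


K_19 has 19^{19 − 2} = 5480386857784802185939 labelled spanning trees.
For each such spanning tree H, let X_H = 1 if all 18 edges of H are present in G. Then P[X_H = 1] = p^{18} = (9/19)^{18} = 150094635296999121/104127350297911241532841.
By linearity of expectation: E[X] = Σ_H E[X_H] = 5480386857784802185939 · p^{18} = 5480386857784802185939 · 150094635296999121/104127350297911241532841 = 150094635296999121/19.
Numerically: E[X] ≈ 7.8997e+15.

E[X] = 5480386857784802185939 · (9/19)^{18} = 150094635296999121/19 ≈ 7.8997e+15.


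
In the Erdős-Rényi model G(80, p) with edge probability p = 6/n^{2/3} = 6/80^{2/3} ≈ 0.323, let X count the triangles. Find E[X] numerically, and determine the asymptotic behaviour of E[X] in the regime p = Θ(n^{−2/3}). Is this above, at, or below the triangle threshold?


Number of potential triangles: C(80, 3) = 82160.
Each occurs with probability p³ ≈ (0.323)³ ≈ 3.37500e-02.
By linearity: E[X] = C(80, 3)·p³ ≈ 82160 · 3.37500e-02 ≈ 2772.900.
Since α = 2/3 < 1, p = c/n^{2/3} ≫ 1/n is above the triangle threshold p ~ 1/n. Asymptotically E[X] ~ (c³/6)·n^{3(1−α)} = (6³/6)·n^{1} → ∞; triangles are abundant w.h.p.

E[X] ≈ 2772.900; in regime p = Θ(1/n^{2/3}) E[X] diverges (above the triangle threshold p ~ 1/n).


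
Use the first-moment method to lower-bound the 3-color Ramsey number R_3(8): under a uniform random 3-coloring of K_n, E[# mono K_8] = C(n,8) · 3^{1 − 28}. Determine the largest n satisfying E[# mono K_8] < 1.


We need C(n, 8) · 3^{1 − 28} < 1, i.e. C(n, 8) < 3^{28 − 1} = 7625597484987.
Check values of n near the boundary:
  n = 155: C(155, 8) = 6876747915675; 6876747915675 < 7625597484987? YES
  n = 156: C(156, 8) = 7248464019225; 7248464019225 < 7625597484987? YES
  n = 157: C(157, 8) = 7637643295425; 7637643295425 < 7625597484987? NO
The largest n with C(n, 8) < 7625597484987 is n = 156 (where E[X] = 805384891025/847288609443 ≈ 0.951). Hence R_3(8) > 156, i.e. R_3(8) ≥ 157.

Largest n = 156; hence R_3(8) > 156.


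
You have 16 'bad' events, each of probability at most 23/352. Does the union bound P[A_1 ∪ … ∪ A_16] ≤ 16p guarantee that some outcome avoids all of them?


Union bound: P[∪_{i=1}^{16} A_i] ≤ Σ_i P[A_i] ≤ 16·p = 16·(23/352) = 23/22.
Numerically: 23/22 ≈ 1.0454545.
Is 23/22 < 1? NO.
Since the bound 23/22 is ≥ 1, the union bound is uninformative here; it does NOT by itself certify existence.

16·p = 23/22 ≈ 1.0454545; existence NOT certified by the union bound.


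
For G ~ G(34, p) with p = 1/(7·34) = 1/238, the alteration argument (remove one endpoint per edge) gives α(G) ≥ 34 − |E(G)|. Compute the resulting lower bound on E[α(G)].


E[|E(G)|] = C(34, 2)·p = 561 · (1/238) = 33/14.
E[α(G)] ≥ n − E[|E(G)|] = 34 − 33/14 = 443/14.
Numerically: ≈ 31.642857.
(This is only a lower bound; the true E[α(G)] may be larger.)

E[α(G)] ≥ 443/14 ≈ 31.642857.


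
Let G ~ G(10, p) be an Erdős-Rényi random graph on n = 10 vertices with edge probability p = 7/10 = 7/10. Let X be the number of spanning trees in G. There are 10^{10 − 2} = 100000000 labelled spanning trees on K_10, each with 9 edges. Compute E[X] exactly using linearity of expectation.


K_10 has 10^{10 − 2} = 100000000 labelled spanning trees.
For each such spanning tree H, let X_H = 1 if all 9 edges of H are present in G. Then P[X_H = 1] = p^{9} = (7/10)^{9} = 40353607/1000000000.
By linearity: E[X] = Σ_H E[X_H] = 100000000 · p^{9} = 100000000 · 40353607/1000000000 = 40353607/10.
Numerically: E[X] ≈ 4.0354e+06.

E[X] = 100000000 · (7/10)^{9} = 40353607/10 ≈ 4.0354e+06.


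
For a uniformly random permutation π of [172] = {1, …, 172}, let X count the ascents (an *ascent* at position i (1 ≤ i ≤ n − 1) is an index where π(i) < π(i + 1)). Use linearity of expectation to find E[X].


Write X = Σ X_I over i = 1, …, 171, with X_I the indicator of one ascent.
There are 171 indicators.
For each fixed i, the pair (π(i), π(i+1)) is a uniformly random ordered pair of distinct values from {1, …, 172}; by symmetry P[π(i) < π(i+1)] = 1/2.
By linearity: E[X] = 171 · (1/2) = (172 − 1) · (1/2) = 171/2 ≈ 85.500000.

E[X] = 171/2 = 85.500000.


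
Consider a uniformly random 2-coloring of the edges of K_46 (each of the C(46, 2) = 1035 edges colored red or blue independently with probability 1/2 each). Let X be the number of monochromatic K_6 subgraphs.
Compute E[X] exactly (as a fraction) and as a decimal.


Let X = Σ_S X_S over the C(46, 6) = 9366819 subsets S of size 6, where X_S = 1 if the K_6 on S is monochromatic.
For a fixed S, the K_6 on S has C(6, 2) = 15 edges. P[all 15 edges red] = (1/2)^15, and likewise for blue, so P[monochromatic] = 2·(1/2)^15 = 2^{1 − 15} = 1/16384.
By linearity: E[X] = C(46, 6) · 2^{1 − 15} = 9366819 · 1/16384 = 9366819/16384.
Numerically: E[X] ≈ 571.705.

E[X] = C(46,6)·2^(1−C(6,2)) = 9366819/16384 ≈ 571.705.


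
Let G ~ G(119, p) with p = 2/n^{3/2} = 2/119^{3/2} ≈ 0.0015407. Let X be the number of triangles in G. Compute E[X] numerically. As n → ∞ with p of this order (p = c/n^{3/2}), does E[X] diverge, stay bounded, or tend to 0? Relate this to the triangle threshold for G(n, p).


Number of potential triangles: C(119, 3) = 273819.
Each occurs with probability p³ ≈ (0.0015407)³ ≈ 3.6570312e-09.
By linearity: E[X] = C(119, 3)·p³ ≈ 273819 · 3.6570312e-09 ≈ 0.00100.
Since α = 3/2 > 1, p = c/n^{3/2} = o(1/n) is below the triangle threshold p ~ 1/n. Asymptotically E[X] ~ (c³/6)·n^{3(1−α)} = (2³/6)·n^{-1.5} → 0, so by Markov's inequality G has no triangles w.h.p.

E[X] ≈ 0.00100; in regime p = Θ(1/n^{3/2}) E[X] tends to 0 (below the triangle threshold p ~ 1/n).


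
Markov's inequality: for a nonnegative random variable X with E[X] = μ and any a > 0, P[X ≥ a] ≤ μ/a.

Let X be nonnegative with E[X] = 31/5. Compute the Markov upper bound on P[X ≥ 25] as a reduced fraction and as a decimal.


μ = E[X] = 31/5, a = 25.
Markov: P[X ≥ 25] ≤ μ/a = (31/5)/25 = 31/125.
Numerically: ≈ 0.24800.
(Since a = 25 > μ = 6.20000, the bound 31/125 is < 1 and informative.)

P[X ≥ 25] ≤ 31/125 ≈ 0.24800.


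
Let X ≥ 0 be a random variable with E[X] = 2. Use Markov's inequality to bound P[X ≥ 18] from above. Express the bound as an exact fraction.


μ = E[X] = 2, a = 18.
Markov: P[X ≥ 18] ≤ μ/a = (2)/18 = 1/9.
Numerically: ≈ 0.11111.
(Since a = 18 > μ = 2.00000, the bound 1/9 is < 1 and informative.)

P[X ≥ 18] ≤ 1/9 ≈ 0.11111.


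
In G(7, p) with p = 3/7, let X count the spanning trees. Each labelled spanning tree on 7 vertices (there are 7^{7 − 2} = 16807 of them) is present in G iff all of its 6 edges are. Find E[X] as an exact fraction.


K_7 has 7^{7 − 2} = 16807 labelled spanning trees.
For each such spanning tree H, let X_H = 1 if all 6 edges of H are present in G. Then P[X_H = 1] = p^{6} = (3/7)^{6} = 729/117649.
By linearity of expectation: E[X] = Σ_H E[X_H] = 16807 · p^{6} = 16807 · 729/117649 = 729/7.
Numerically: E[X] ≈ 104.143.

E[X] = 16807 · (3/7)^{6} = 729/7 ≈ 104.143.


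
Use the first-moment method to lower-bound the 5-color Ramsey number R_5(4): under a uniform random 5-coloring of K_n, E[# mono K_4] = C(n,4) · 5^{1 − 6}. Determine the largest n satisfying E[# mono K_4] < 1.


We need C(n, 4) · 5^{1 − 6} < 1, i.e. C(n, 4) < 5^{6 − 1} = 3125.
Check values of n near the boundary:
  n = 14: C(14, 4) = 1001; 1001 < 3125? YES
  n = 15: C(15, 4) = 1365; 1365 < 3125? YES
  n = 16: C(16, 4) = 1820; 1820 < 3125? YES
  n = 17: C(17, 4) = 2380; 2380 < 3125? YES
  n = 18: C(18, 4) = 3060; 3060 < 3125? YES
  n = 19: C(19, 4) = 3876; 3876 < 3125? NO
The largest n with C(n, 4) < 3125 is n = 18 (where E[X] = 612/625 ≈ 0.979200). Hence R_5(4) > 18, i.e. R_5(4) ≥ 19.

Largest n = 18; hence R_5(4) > 18.


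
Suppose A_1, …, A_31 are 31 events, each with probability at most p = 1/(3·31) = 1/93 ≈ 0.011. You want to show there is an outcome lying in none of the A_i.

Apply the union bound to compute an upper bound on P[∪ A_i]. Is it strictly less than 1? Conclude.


Union bound: P[∪_{i=1}^{31} A_i] ≤ Σ_i P[A_i] ≤ 31·p = 31·(1/93) = 1/3.
Numerically: 1/3 ≈ 0.333.
Is 1/3 < 1? YES.
Since P[∪ A_i] ≤ 1/3 < 1, the complement has P[∩ A_i^c] ≥ 1 − 1/3 = 2/3 > 0, so some outcome avoids every A_i.

31·p = 1/3 ≈ 0.333; existence CERTIFIED by the union bound.


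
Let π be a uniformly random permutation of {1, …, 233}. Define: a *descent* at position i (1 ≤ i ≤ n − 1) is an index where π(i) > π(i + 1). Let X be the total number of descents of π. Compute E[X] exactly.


Write X = Σ X_I over i = 1, …, 232, with X_I the indicator of one descent.
There are 232 indicators.
For each fixed i, the pair (π(i), π(i+1)) is a uniformly random ordered pair of distinct values from {1, …, 233}; by symmetry P[π(i) > π(i+1)] = 1/2.
By linearity: E[X] = 232 · (1/2) = (233 − 1) · (1/2) = 116 ≈ 116.000.

E[X] = 116 = 116.000.


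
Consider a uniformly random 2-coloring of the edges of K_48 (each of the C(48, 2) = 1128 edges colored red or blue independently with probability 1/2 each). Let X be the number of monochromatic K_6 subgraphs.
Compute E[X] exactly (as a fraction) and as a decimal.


Let X = Σ_S X_S over the C(48, 6) = 12271512 subsets S of size 6, where X_S = 1 if the K_6 on S is monochromatic.
For a fixed S, the K_6 on S has C(6, 2) = 15 edges. P[all 15 edges red] = (1/2)^15, and likewise for blue, so P[monochromatic] = 2·(1/2)^15 = 2^{1 − 15} = 1/16384.
By linearity: E[X] = C(48, 6) · 2^{1 − 15} = 12271512 · 1/16384 = 1533939/2048.
Numerically: E[X] ≈ 748.99365.

E[X] = C(48,6)·2^(1−C(6,2)) = 1533939/2048 ≈ 748.99365.


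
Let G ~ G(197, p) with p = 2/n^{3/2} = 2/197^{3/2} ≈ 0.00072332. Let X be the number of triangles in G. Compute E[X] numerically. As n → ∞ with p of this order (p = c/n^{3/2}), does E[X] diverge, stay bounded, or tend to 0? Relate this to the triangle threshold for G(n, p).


Number of potential triangles: C(197, 3) = 1254890.
Each occurs with probability p³ ≈ (0.00072332)³ ≈ 3.7843559e-10.
By linearity: E[X] = C(197, 3)·p³ ≈ 1254890 · 3.7843559e-10 ≈ 0.00047.
Since α = 3/2 > 1, p = c/n^{3/2} = o(1/n) is below the triangle threshold p ~ 1/n. Asymptotically E[X] ~ (c³/6)·n^{3(1−α)} = (2³/6)·n^{-1.5} → 0, so by Markov's inequality G has no triangles w.h.p.

E[X] ≈ 0.00047; in regime p = Θ(1/n^{3/2}) E[X] tends to 0 (below the triangle threshold p ~ 1/n).


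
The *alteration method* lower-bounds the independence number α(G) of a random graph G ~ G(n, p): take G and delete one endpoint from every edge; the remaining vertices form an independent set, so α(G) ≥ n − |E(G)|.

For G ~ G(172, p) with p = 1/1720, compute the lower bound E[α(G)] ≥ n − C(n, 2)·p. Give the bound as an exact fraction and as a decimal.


E[|E(G)|] = C(172, 2)·p = 14706 · (1/1720) = 171/20.
E[α(G)] ≥ n − E[|E(G)|] = 172 − 171/20 = 3269/20.
Numerically: ≈ 163.45000.
(This is only a lower bound; the true E[α(G)] may be larger.)

E[α(G)] ≥ 3269/20 ≈ 163.45000.


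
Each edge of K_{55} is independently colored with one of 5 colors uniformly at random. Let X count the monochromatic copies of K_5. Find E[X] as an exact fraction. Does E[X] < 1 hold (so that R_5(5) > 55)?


E[X] = C(55, 5) · 5^{1 − 10} = 3478761 · 5^{−9} = 3478761/1953125.
As a reduced fraction: E[X] = 3478761/1953125 ≈ 1.7811.
Is E[X] < 1? NO.
Since E[X] ≥ 1, the first-moment bound is inconclusive at n = 55; it does NOT by itself certify R_5(5) > 55.

E[X] = 3478761/1953125 ≈ 1.7811; E[X] ≥ 1; first-moment method inconclusive here.


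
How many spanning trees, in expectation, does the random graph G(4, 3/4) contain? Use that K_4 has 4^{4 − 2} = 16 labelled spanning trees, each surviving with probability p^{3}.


K_4 has 4^{4 − 2} = 16 labelled spanning trees.
For each such spanning tree H, let X_H = 1 if all 3 edges of H are present in G. Then P[X_H = 1] = p^{3} = (3/4)^{3} = 27/64.
Summing the indicators: E[X] = Σ_H E[X_H] = 16 · p^{3} = 16 · 27/64 = 27/4.
Numerically: E[X] ≈ 6.75.

E[X] = 16 · (3/4)^{3} = 27/4 ≈ 6.75.


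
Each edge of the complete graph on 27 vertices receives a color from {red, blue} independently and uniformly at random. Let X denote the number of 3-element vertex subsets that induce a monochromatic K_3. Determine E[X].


Let X = Σ_S X_S over the C(27, 3) = 2925 subsets S of size 3, where X_S = 1 if the K_3 on S is monochromatic.
For a fixed S, the K_3 on S has C(3, 2) = 3 edges. P[all 3 edges red] = (1/2)^3, and likewise for blue, so P[monochromatic] = 2·(1/2)^3 = 2^{1 − 3} = 1/4.
Summing: E[X] = C(27, 3) · 2^{1 − 3} = 2925 · 1/4 = 2925/4.
Numerically: E[X] ≈ 731.2500.

E[X] = C(27,3)·2^(1−C(3,2)) = 2925/4 ≈ 731.2500.


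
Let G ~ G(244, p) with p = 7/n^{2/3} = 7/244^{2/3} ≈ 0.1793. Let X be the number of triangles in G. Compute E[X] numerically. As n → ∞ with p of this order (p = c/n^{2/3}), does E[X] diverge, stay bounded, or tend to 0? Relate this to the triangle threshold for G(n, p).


Number of potential triangles: C(244, 3) = 2391444.
Each occurs with probability p³ ≈ (0.1793)³ ≈ 5.761220e-03.
By linearity: E[X] = C(244, 3)·p³ ≈ 2391444 · 5.761220e-03 ≈ 13777.6352.
Since α = 2/3 < 1, p = c/n^{2/3} ≫ 1/n is above the triangle threshold p ~ 1/n. Asymptotically E[X] ~ (c³/6)·n^{3(1−α)} = (7³/6)·n^{1} → ∞; triangles are abundant w.h.p.

E[X] ≈ 13777.6352; in regime p = Θ(1/n^{2/3}) E[X] diverges (above the triangle threshold p ~ 1/n).


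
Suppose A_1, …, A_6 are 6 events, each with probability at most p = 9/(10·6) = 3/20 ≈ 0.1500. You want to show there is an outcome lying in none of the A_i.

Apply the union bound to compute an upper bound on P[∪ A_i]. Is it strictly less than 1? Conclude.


Union bound: P[∪_{i=1}^{6} A_i] ≤ Σ_i P[A_i] ≤ 6·p = 6·(3/20) = 9/10.
Numerically: 9/10 ≈ 0.9000.
Is 9/10 < 1? YES.
Since P[∪ A_i] ≤ 9/10 < 1, the complement has P[∩ A_i^c] ≥ 1 − 9/10 = 1/10 > 0, so some outcome avoids every A_i.

6·p = 9/10 ≈ 0.9000; existence CERTIFIED by the union bound.
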